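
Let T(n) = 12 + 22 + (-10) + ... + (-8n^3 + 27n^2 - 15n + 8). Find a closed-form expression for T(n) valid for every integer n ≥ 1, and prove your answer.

We claim T(n) = -n(2n^3 - 5n^2 - 4n - 5) for all n ≥ 1.
Base step (n = 1): T(1) = 12, and the closed form gives 12. They agree.
For the inductive step, assume it holds for an arbitrary j ≥ 1, so T(j) = j(-2j^3 + 5j^2 + 4j + 5).
Then T(j+1) = T(j) + (-8j^3 + 3j^2 + 15j + 12) = (j(-2j^3 + 5j^2 + 4j + 5)) + (-8j^3 + 3j^2 + 15j + 12).
Simplifying, T(j+1) = -(j + 1)(2j^3 + j^2 - 8j - 12) = -(j+1)(2(j+1)^3 - 5(j+1)^2 - 4(j+1) - 5),
which is the closed form with n = j+1.
By the principle of mathematical induction, the result holds for all n ≥ 1.

T(n) = -n(2n^3 - 5n^2 - 4n - 5)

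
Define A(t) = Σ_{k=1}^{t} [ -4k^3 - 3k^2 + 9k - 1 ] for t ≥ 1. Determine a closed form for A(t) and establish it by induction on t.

We claim A(t) = -t(t^3 + 3t^2 - 2t - 3) for all t ≥ 1.
Base step (t = 1): A(1) = 1, and the closed form gives 1. They agree.
Inductive step: assume the claim holds for t = k, so A(k) = k(-k^3 - 3k^2 + 2k + 3).
Then A(k+1) = A(k) + (-4k^3 - 15k^2 - 9k + 1) = (k(-k^3 - 3k^2 + 2k + 3)) + (-4k^3 - 15k^2 - 9k + 1).
Simplifying, A(k+1) = -(k + 1)(k^3 + 6k^2 + 7k - 1) = -(k+1)((k+1)^3 + 3(k+1)^2 - 2(k+1) - 3),
which is the closed form with t = k+1.
By induction, the statement is established for all t ≥ 1.

A(t) = -t(t^3 + 3t^2 - 2t - 3)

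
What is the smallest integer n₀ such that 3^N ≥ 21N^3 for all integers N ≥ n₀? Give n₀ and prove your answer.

At N = 8: 6561 < 10752, so the inequality fails and n₀ ≥ 9. We prove 3^N ≥ 21N^3 for all N ≥ 9.
Base case (N = 9): 3^N = 19683 and 21N^3 = 15309, so 19683 ≥ 15309.
Suppose the result is true for N = j, so 3^j ≥ 21j^3.
Then 3^(j + 1) = 3·(3^j) ≥ 3·(21j^3).
Also, for j ≥ 9 we have 3·(21j^3) ≥ 21(j+1)^3, since 3 ≥ (1 + 1/j)^3 for all j ≥ 9.
Combining, 3^(j + 1) ≥ 21(j+1)^3.
Hence, by induction on N, the claim holds for every N ≥ 9.
Hence the smallest such n₀ is 9.

n₀ = 9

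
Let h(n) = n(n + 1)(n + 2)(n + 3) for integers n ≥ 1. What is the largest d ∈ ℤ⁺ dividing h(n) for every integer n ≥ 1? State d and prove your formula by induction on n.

Computing the first values: h(1) = 24 and h(2) = 120; gcd(24, 120) = 24, so d ≤ 24.
We prove 24 | n(n + 1)(n + 2)(n + 3) for all n ≥ 1 by induction on n.
For the base case n = 1: h(1) = 24 = 24·(1), so 24 | h(1).
Inductive step: assume the claim holds for n = j, i.e. 24 | h(j). Then
h(j+1) − h(j) = (j+1)·(j+2)·(j+3)·(j+4) − j·(j+1)·(j+2)·(j+3) = (j+1)·(j+2)·(j+3)·[(j+4) − j] = 4·(j+1)·(j+2)·(j+3). The product of 3 consecutive integers is divisible by (3)! = 6, so h(j+1) − h(j) is divisible by 4·6 = 24. By the inductive hypothesis 24 | h(j), hence 24 | h(j+1).
By induction, the statement is established for all n ≥ 1.
Therefore the largest such d is 24.

d = 24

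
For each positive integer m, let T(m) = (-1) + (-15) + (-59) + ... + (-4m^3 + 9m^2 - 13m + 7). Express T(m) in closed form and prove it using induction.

T(m) = -m(m^3 - m^2 + 3m - 2)

We claim T(m) = -m(m^3 - m^2 + 3m - 2) for all m ≥ 1.
Base case (m = 1): T(1) = -1, and the closed form gives -1. They agree.
Inductive step: suppose the statement holds for some r ≥ 1, so T(r) = r(-r^3 + r^2 - 3r + 2).
Then T(r+1) = T(r) + (-4r^3 - 3r^2 - 7r - 1) = (r(-r^3 + r^2 - 3r + 2)) + (-4r^3 - 3r^2 - 7r - 1).
Simplifying, T(r+1) = -(r + 1)(r^3 + 2r^2 + 4r + 1) = -(r+1)((r+1)^3 - (r+1)^2 + 3(r+1) - 2),
which is the closed form with m = r+1.
Hence, by induction on m, the claim holds for every m ≥ 1.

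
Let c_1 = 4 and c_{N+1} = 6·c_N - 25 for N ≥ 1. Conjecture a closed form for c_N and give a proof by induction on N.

c_N = -6^(N - 1) + 5

Computing the first terms: c_1 = 4, c_2 = -1, c_3 = -31. This suggests c_N = -6^(N - 1) + 5.
When N = 1: the formula gives 4 = 4 = c_1.
For the inductive step, assume it holds for an arbitrary k ≥ 1, so c_k = -6^(k - 1) + 5.
Then c_{k+1} = 6·c_k - 25 = 6·(-6^(k - 1) + 5) - 25 = -6^k + 5 = -6^((k+1) - 1) + 5,
which is the claimed formula at N = k+1.
By induction, the statement is established for all N ≥ 1.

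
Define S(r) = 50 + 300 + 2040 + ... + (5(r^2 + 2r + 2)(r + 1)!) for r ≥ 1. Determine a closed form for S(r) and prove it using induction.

S(r) = (5r + 5)(r + 2)! - 10

We claim S(r) = (5r + 5)(r + 2)! - 10 for all r ≥ 1.
Base step (r = 1): S(1) = 50, and the closed form gives 50. They agree.
Inductive step: assume the claim holds for r = j, so S(j) = (5j + 5)(j + 2)! - 10.
Then S(j+1) = S(j) + (5(j^2 + 4j + 5)(j + 2)!) = ((5j + 5)(j + 2)! - 10) + (5(j^2 + 4j + 5)(j + 2)!).
Simplifying, S(j+1) = (5(j+1) + 5)((j+1) + 2)! - 10,
which is the closed form with r = j+1.
Hence, by induction on r, the claim holds for every r ≥ 1.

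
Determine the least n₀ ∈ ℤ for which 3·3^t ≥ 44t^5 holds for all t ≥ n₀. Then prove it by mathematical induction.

At t = 14: 14348907 < 23664256, so the inequality fails and n₀ ≥ 15. We prove 3·3^t ≥ 44t^5 for all t ≥ 15.
Base step (t = 15): 3·3^t = 43046721 and 44t^5 = 33412500, so 43046721 ≥ 33412500.
Inductive step: suppose the statement holds for some j ≥ 15, so 3·3^j ≥ 44j^5.
Then 3·3^(j + 1) = 3·(3·3^j) ≥ 3·(44j^5).
Also, for j ≥ 15 we have 3·(44j^5) ≥ 44(j+1)^5, since 3 ≥ (1 + 1/j)^5 for all j ≥ 15.
Combining, 3·3^(j + 1) ≥ 44(j+1)^5.
This completes the induction.
Hence the smallest such n₀ is 15.

n₀ = 15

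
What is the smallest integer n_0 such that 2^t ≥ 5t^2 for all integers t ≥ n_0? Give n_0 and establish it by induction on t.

n_0 = 9

At t = 8: 256 < 320, so the inequality fails and n_0 ≥ 9. We prove 2^t ≥ 5t^2 for all t ≥ 9.
For the base case t = 9: 2^t = 512 and 5t^2 = 405, so 512 ≥ 405.
Inductive step: suppose the statement holds for some k ≥ 9, so 2^k ≥ 5k^2.
Then 2^(k + 1) = 2·(2^k) ≥ 2·(5k^2).
Also, for k ≥ 9 we have 2·(5k^2) ≥ 5(k+1)^2, since 2 ≥ (1 + 1/k)^2 for all k ≥ 9.
Combining, 2^(k + 1) ≥ 5(k+1)^2.
By the principle of mathematical induction, the result holds for all t ≥ 9.
Hence the smallest such n_0 is 9.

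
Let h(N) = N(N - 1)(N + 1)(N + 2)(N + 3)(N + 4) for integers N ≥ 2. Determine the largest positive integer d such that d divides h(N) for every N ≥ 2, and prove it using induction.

d = 720

Computing the first values: h(2) = 720 and h(3) = 5040; gcd(720, 5040) = 720, so d ≤ 720.
We prove 720 | N(N - 1)(N + 1)(N + 2)(N + 3)(N + 4) for all N ≥ 2 by induction on N.
Base case (N = 2): h(2) = 720 = 720·(1), so 720 | h(2).
For the inductive step, assume it holds for an arbitrary k ≥ 2, i.e. 720 | h(k). Then
h(k+1) − h(k) = k·(k+1)·(k+2)·(k+3)·(k+4)·(k+5) − (k-1)·k·(k+1)·(k+2)·(k+3)·(k+4) = k·(k+1)·(k+2)·(k+3)·(k+4)·[(k+5) − (k-1)] = 6·k·(k+1)·(k+2)·(k+3)·(k+4). The product of 5 consecutive integers is divisible by (5)! = 120, so h(k+1) − h(k) is divisible by 6·120 = 720. By the inductive hypothesis 720 | h(k), hence 720 | h(k+1).
This completes the induction.
Therefore the largest such d is 720.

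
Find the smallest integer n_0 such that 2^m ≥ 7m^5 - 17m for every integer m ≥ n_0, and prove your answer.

At m = 26: 67108864 < 83169190, so the inequality fails and n_0 ≥ 27. We prove 2^m ≥ 7m^5 - 17m for all m ≥ 27.
For the base case m = 27: 2^m = 134217728 and 7m^5 - 17m = 100441890, so 134217728 ≥ 100441890.
Inductive step: assume the claim holds for m = k, so 2^k ≥ 7k^5 - 17k.
Then 2^(k + 1) = 2·(2^k) ≥ 2·(7k^5 - 17k).
Also, for k ≥ 27 we have 2·(7k^5 - 17k) ≥ 7(k+1)^5 - 17(k+1), since 2·(7k^5 - 17k) − (7(k+1)^5 - 17(k+1)) = 7k^5 - 35k^4 - 70k^3 - 70k^2 - 52k + 10, which is nonnegative for all k ≥ 27.
Combining, 2^(k + 1) ≥ 7(k+1)^5 - 17(k+1).
Hence, by induction on m, the claim holds for every m ≥ 27.
Hence the smallest such n_0 is 27.

n_0 = 27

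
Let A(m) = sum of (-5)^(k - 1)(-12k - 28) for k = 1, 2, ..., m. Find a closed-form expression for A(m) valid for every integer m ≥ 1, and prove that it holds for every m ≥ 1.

We claim A(m) = (-5)^m(2m + 5) - 5 for all m ≥ 1.
Base case (m = 1): A(1) = -40, and the closed form gives -40. They agree.
For the inductive step, assume it holds for an arbitrary k ≥ 1, so A(k) = (-5)^k(2k + 5) - 5.
Then A(k+1) = A(k) + ((-5)^k(-12k - 40)) = ((-5)^k(2k + 5) - 5) + ((-5)^k(-12k - 40)).
Simplifying, A(k+1) = -10(-5)^k·k - 35(-5)^k - 5 = (-5)^(k+1)(2(k+1) + 5) - 5,
which is the closed form with m = k+1.
By induction, the statement is established for all m ≥ 1.

A(m) = (-5)^m(2m + 5) - 5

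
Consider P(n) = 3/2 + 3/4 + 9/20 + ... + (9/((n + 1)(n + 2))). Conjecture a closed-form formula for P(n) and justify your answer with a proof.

P(n) = 9n/(2(n + 2))

We claim P(n) = 9n/(2(n + 2)) for all n ≥ 1.
Base step (n = 1): P(1) = 3/2, and the closed form gives 3/2. They agree.
Inductive step: assume the claim holds for n = m, so P(m) = 9m/(2(m + 2)).
Then P(m+1) = P(m) + (9/((m + 2)(m + 3))) = (9m/(2(m + 2))) + (9/((m + 2)(m + 3))).
Simplifying, P(m+1) = 9(m + 1)/(2(m + 3)) = 9(m+1)/(2((m+1) + 2)),
which is the closed form with n = m+1.
Hence, by induction on n, the claim holds for every n ≥ 1.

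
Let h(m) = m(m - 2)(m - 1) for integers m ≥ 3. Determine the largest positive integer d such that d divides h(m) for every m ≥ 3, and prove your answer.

Computing the first values: h(3) = 6 and h(4) = 24; gcd(6, 24) = 6, so d ≤ 6.
We prove 6 | m(m - 2)(m - 1) for all m ≥ 3 by induction on m.
Base case (m = 3): h(3) = 6 = 6·(1), so 6 | h(3).
For the inductive step, assume it holds for an arbitrary i ≥ 3, i.e. 6 | h(i). Then
h(i+1) − h(i) = (i-1)·i·(i+1) − (i-2)·(i-1)·i = (i-1)·i·[(i+1) − (i-2)] = 3·(i-1)·i. The product of 2 consecutive integers is divisible by (2)! = 2, so h(i+1) − h(i) is divisible by 3·2 = 6. By the inductive hypothesis 6 | h(i), hence 6 | h(i+1).
By the principle of mathematical induction, the result holds for all m ≥ 3.
Therefore the largest such d is 6.

d = 6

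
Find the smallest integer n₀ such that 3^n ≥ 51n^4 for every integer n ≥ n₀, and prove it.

n₀ = 13

At n = 12: 531441 < 1057536, so the inequality fails and n₀ ≥ 13. We prove 3^n ≥ 51n^4 for all n ≥ 13.
Base step (n = 13): 3^n = 1594323 and 51n^4 = 1456611, so 1594323 ≥ 1456611.
Inductive step: suppose the statement holds for some k ≥ 13, so 3^k ≥ 51k^4.
Then 3^(k + 1) = 3·(3^k) ≥ 3·(51k^4).
Also, for k ≥ 13 we have 3·(51k^4) ≥ 51(k+1)^4, since 3 ≥ (1 + 1/k)^4 for all k ≥ 13.
Combining, 3^(k + 1) ≥ 51(k+1)^4.
By induction, the statement is established for all n ≥ 13.
Hence the smallest such n₀ is 13.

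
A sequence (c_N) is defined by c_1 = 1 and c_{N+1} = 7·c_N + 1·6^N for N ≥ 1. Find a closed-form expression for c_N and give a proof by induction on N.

c_N = -6^N + 7^N

Computing the first terms: c_1 = 1, c_2 = 13, c_3 = 127. This suggests c_N = -6^N + 7^N.
For the base case N = 1: the formula gives 1 = 1 = c_1.
Suppose the result is true for N = m, so c_m = -6^m + 7^m.
Then c_{m+1} = 7·c_m + 1·6^m = 7·(-6^m + 7^m) + 1·6^m = -6^(m + 1) + 7^(m + 1),
which is the claimed formula at N = m+1.
By induction, the statement is established for all N ≥ 1.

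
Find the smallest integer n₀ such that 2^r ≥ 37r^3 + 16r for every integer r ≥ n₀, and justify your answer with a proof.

At r = 17: 131072 < 182053, so the inequality fails and n₀ ≥ 18. We prove 2^r ≥ 37r^3 + 16r for all r ≥ 18.
When r = 18: 2^r = 262144 and 37r^3 + 16r = 216072, so 262144 ≥ 216072.
Suppose the result is true for r = p, so 2^p ≥ 37p^3 + 16p.
Then 2^(p + 1) = 2·(2^p) ≥ 2·(37p^3 + 16p).
Also, for p ≥ 18 we have 2·(37p^3 + 16p) ≥ 37(p+1)^3 + 16(p+1), since 2·(37p^3 + 16p) − (37(p+1)^3 + 16(p+1)) = 37p^3 - 111p^2 - 95p - 53, which is nonnegative for all p ≥ 18.
Combining, 2^(p + 1) ≥ 37(p+1)^3 + 16(p+1).
Hence, by induction on r, the claim holds for every r ≥ 18.
Hence the smallest such n₀ is 18.

n₀ = 18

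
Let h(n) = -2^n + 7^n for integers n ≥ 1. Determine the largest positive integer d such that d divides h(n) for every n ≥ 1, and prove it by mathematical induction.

Computing the first values: h(1) = 5 and h(2) = 45; gcd(5, 45) = 5, so d ≤ 5.
We prove 5 | -2^n + 7^n for all n ≥ 1 by induction on n.
Base step (n = 1): h(1) = 5 = 5·(1), so 5 | h(1).
Suppose the result is true for n = m, i.e. 5 | h(m). Then
7^{m+1} − 2^{m+1} = 7·7^m − 2·2^m = 7·(7^m − 2^m) + (5)·2^m. The first term is divisible by 5 by the inductive hypothesis, and the second term (5)·2^m is divisible by 5 since 5 | 5. Hence 5 | h(m+1).
By the principle of mathematical induction, the result holds for all n ≥ 1.
Therefore the largest such d is 5.

d = 5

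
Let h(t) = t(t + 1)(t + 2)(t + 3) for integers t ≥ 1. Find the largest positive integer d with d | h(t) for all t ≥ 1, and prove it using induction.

d = 24

Computing the first values: h(1) = 24 and h(2) = 120; gcd(24, 120) = 24, so d ≤ 24.
We prove 24 | t(t + 1)(t + 2)(t + 3) for all t ≥ 1 by induction on t.
Base case (t = 1): h(1) = 24 = 24·(1), so 24 | h(1).
Inductive step: suppose the statement holds for some p ≥ 1, i.e. 24 | h(p). Then
h(p+1) − h(p) = (p+1)·(p+2)·(p+3)·(p+4) − p·(p+1)·(p+2)·(p+3) = (p+1)·(p+2)·(p+3)·[(p+4) − p] = 4·(p+1)·(p+2)·(p+3). The product of 3 consecutive integers is divisible by (3)! = 6, so h(p+1) − h(p) is divisible by 4·6 = 24. By the inductive hypothesis 24 | h(p), hence 24 | h(p+1).
By the principle of mathematical induction, the result holds for all t ≥ 1.
Therefore the largest such d is 24.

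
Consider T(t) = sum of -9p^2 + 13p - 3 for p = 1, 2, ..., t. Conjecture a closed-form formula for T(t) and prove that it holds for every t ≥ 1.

We claim T(t) = -t(3t^2 - 2t - 2) for all t ≥ 1.
Base case (t = 1): T(1) = 1, and the closed form gives 1. They agree.
Inductive step: suppose the statement holds for some p ≥ 1, so T(p) = p(-3p^2 + 2p + 2).
Then T(p+1) = T(p) + (-9p^2 - 5p + 1) = (p(-3p^2 + 2p + 2)) + (-9p^2 - 5p + 1).
Simplifying, T(p+1) = -(p + 1)(3p^2 + 4p - 1) = -(p+1)(3(p+1)^2 - 2(p+1) - 2),
which is the closed form with t = p+1.
By induction, the statement is established for all t ≥ 1.

T(t) = -t(3t^2 - 2t - 2)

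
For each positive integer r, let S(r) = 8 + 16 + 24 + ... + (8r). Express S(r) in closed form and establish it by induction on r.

S(r) = 4r(r + 1)

We claim S(r) = 4r(r + 1) for all r ≥ 1.
For the base case r = 1: S(1) = 8, and the closed form gives 8. They agree.
Suppose the result is true for r = m, so S(m) = 4m(m + 1).
Then S(m+1) = S(m) + (8m + 8) = (4m(m + 1)) + (8m + 8).
Simplifying, S(m+1) = 4(m + 1)(m + 2) = 4(m+1)((m+1) + 1),
which is the closed form with r = m+1.
By induction, the statement is established for all r ≥ 1.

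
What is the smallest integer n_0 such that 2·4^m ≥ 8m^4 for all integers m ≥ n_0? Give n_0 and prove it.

n_0 = 7

At m = 6: 8192 < 10368, so the inequality fails and n_0 ≥ 7. We prove 2·4^m ≥ 8m^4 for all m ≥ 7.
Base step (m = 7): 2·4^m = 32768 and 8m^4 = 19208, so 32768 ≥ 19208.
Inductive step: suppose the statement holds for some j ≥ 7, so 2·4^j ≥ 8j^4.
Then 2·4^(j + 1) = 4·(2·4^j) ≥ 4·(8j^4).
Also, for j ≥ 7 we have 4·(8j^4) ≥ 8(j+1)^4, since 4 ≥ (1 + 1/j)^4 for all j ≥ 7.
Combining, 2·4^(j + 1) ≥ 8(j+1)^4.
Hence, by induction on m, the claim holds for every m ≥ 7.
Hence the smallest such n_0 is 7.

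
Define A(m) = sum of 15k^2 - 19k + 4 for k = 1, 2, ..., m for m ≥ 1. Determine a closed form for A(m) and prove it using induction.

We claim A(m) = m(m - 1)(5m + 3) for all m ≥ 1.
When m = 1: A(1) = 0, and the closed form gives 0. They agree.
Inductive step: suppose the statement holds for some k ≥ 1, so A(k) = k(5k^2 - 2k - 3).
Then A(k+1) = A(k) + (k(15k + 11)) = (k(5k^2 - 2k - 3)) + (k(15k + 11)).
Simplifying, A(k+1) = k(k + 1)(5k + 8) = (k+1)((k+1) - 1)(5(k+1) + 3),
which is the closed form with m = k+1.
By induction, the statement is established for all m ≥ 1.

A(m) = m(m - 1)(5m + 3)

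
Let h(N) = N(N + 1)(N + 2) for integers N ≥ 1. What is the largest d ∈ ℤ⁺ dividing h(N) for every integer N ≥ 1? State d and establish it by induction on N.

Computing the first values: h(1) = 6 and h(2) = 24; gcd(6, 24) = 6, so d ≤ 6.
We prove 6 | N(N + 1)(N + 2) for all N ≥ 1 by induction on N.
For the base case N = 1: h(1) = 6 = 6·(1), so 6 | h(1).
For the inductive step, assume it holds for an arbitrary k ≥ 1, i.e. 6 | h(k). Then
h(k+1) − h(k) = (k+1)·(k+2)·(k+3) − k·(k+1)·(k+2) = (k+1)·(k+2)·[(k+3) − k] = 3·(k+1)·(k+2). The product of 2 consecutive integers is divisible by (2)! = 2, so h(k+1) − h(k) is divisible by 3·2 = 6. By the inductive hypothesis 6 | h(k), hence 6 | h(k+1).
By the principle of mathematical induction, the result holds for all N ≥ 1.
Therefore the largest such d is 6.

d = 6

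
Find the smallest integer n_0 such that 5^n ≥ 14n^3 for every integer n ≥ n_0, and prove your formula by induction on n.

n_0 = 5

At n = 4: 625 < 896, so the inequality fails and n_0 ≥ 5. We prove 5^n ≥ 14n^3 for all n ≥ 5.
Base step (n = 5): 5^n = 3125 and 14n^3 = 1750, so 3125 ≥ 1750.
Suppose the result is true for n = r, so 5^r ≥ 14r^3.
Then 5^(r + 1) = 5·(5^r) ≥ 5·(14r^3).
Also, for r ≥ 5 we have 5·(14r^3) ≥ 14(r+1)^3, since 5 ≥ (1 + 1/r)^3 for all r ≥ 5.
Combining, 5^(r + 1) ≥ 14(r+1)^3.
This completes the induction.
Hence the smallest such n_0 is 5.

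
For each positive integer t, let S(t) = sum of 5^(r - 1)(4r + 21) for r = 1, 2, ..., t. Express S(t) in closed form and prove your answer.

S(t) = 5^t(t + 5) - 5

We claim S(t) = 5^t(t + 5) - 5 for all t ≥ 1.
Base step (t = 1): S(1) = 25, and the closed form gives 25. They agree.
Inductive step: suppose the statement holds for some r ≥ 1, so S(r) = 5^r(r + 5) - 5.
Then S(r+1) = S(r) + (5^r(4r + 25)) = (5^r(r + 5) - 5) + (5^r(4r + 25)).
Simplifying, S(r+1) = 5·5^r·r + 30·5^r - 5 = 5^(r+1)((r+1) + 5) - 5,
which is the closed form with t = r+1.
By the principle of mathematical induction, the result holds for all t ≥ 1.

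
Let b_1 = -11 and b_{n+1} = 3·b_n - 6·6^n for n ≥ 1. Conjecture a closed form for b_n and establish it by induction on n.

b_n = 3^(n - 1) - 2·6^n

Computing the first terms: b_1 = -11, b_2 = -69, b_3 = -423. This suggests b_n = 3^(n - 1) - 2·6^n.
For the base case n = 1: the formula gives -11 = -11 = b_1.
Inductive step: suppose the statement holds for some p ≥ 1, so b_p = 3^(p - 1) - 2·6^p.
Then b_{p+1} = 3·b_p - 6·6^p = 3·(3^(p - 1) - 2·6^p) - 6·6^p = 3^p - 2·6^(p + 1) = 3^((p+1) - 1) - 2·6^(p+1),
which is the claimed formula at n = p+1.
By the principle of mathematical induction, the result holds for all n ≥ 1.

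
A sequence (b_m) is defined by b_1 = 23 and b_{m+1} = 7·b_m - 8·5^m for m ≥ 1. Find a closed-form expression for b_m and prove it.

Computing the first terms: b_1 = 23, b_2 = 121, b_3 = 647. This suggests b_m = 4·5^m + 3·7^(m - 1).
When m = 1: the formula gives 23 = 23 = b_1.
For the inductive step, assume it holds for an arbitrary p ≥ 1, so b_p = 4·5^p + 3·7^(p - 1).
Then b_{p+1} = 7·b_p - 8·5^p = 7·(4·5^p + 3·7^(p - 1)) - 8·5^p = 4·5^(p + 1) + 3·7^p = 4·5^(p+1) + 3·7^((p+1) - 1),
which is the claimed formula at m = p+1.
This completes the induction.

b_m = 4·5^m + 3·7^(m - 1)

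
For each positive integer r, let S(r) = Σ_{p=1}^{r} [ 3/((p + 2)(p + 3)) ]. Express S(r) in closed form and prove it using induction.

We claim S(r) = r/(r + 3) for all r ≥ 1.
Base step (r = 1): S(1) = 1/4, and the closed form gives 1/4. They agree.
Suppose the result is true for r = p, so S(p) = p/(p + 3).
Then S(p+1) = S(p) + (3/((p + 3)(p + 4))) = (p/(p + 3)) + (3/((p + 3)(p + 4))).
Simplifying, S(p+1) = (p + 1)/(p + 4) = (p+1)/((p+1) + 3),
which is the closed form with r = p+1.
This completes the induction.

S(r) = r/(r + 3)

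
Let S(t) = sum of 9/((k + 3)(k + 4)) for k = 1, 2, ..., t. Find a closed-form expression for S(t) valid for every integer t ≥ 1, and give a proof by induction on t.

We claim S(t) = 9t/(4(t + 4)) for all t ≥ 1.
When t = 1: S(1) = 9/20, and the closed form gives 9/20. They agree.
Inductive step: assume the claim holds for t = k, so S(k) = 9k/(4(k + 4)).
Then S(k+1) = S(k) + (9/((k + 4)(k + 5))) = (9k/(4(k + 4))) + (9/((k + 4)(k + 5))).
Simplifying, S(k+1) = 9(k + 1)/(4(k + 5)) = 9(k+1)/(4((k+1) + 4)),
which is the closed form with t = k+1.
By the principle of mathematical induction, the result holds for all t ≥ 1.

S(t) = 9t/(4(t + 4))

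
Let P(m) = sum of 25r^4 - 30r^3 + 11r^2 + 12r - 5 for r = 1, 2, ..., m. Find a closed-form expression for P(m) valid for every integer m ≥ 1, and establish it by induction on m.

P(m) = m(5m^4 + 5m^3 - 3m^2 + 4m + 2)

We claim P(m) = m(5m^4 + 5m^3 - 3m^2 + 4m + 2) for all m ≥ 1.
Base case (m = 1): P(1) = 13, and the closed form gives 13. They agree.
Suppose the result is true for m = r, so P(r) = r(5r^4 + 5r^3 - 3r^2 + 4r + 2).
Then P(r+1) = P(r) + (25r^4 + 70r^3 + 71r^2 + 44r + 13) = (r(5r^4 + 5r^3 - 3r^2 + 4r + 2)) + (25r^4 + 70r^3 + 71r^2 + 44r + 13).
Simplifying, P(r+1) = (r + 1)(5r^4 + 25r^3 + 42r^2 + 33r + 13) = (r+1)(5(r+1)^4 + 5(r+1)^3 - 3(r+1)^2 + 4(r+1) + 2),
which is the closed form with m = r+1.
By induction, the statement is established for all m ≥ 1.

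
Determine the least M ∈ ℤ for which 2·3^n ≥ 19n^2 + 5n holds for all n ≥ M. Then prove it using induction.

M = 6

At n = 5: 486 < 500, so the inequality fails and M ≥ 6. We prove 2·3^n ≥ 19n^2 + 5n for all n ≥ 6.
Base step (n = 6): 2·3^n = 1458 and 19n^2 + 5n = 714, so 1458 ≥ 714.
Inductive step: assume the claim holds for n = p, so 2·3^p ≥ 19p^2 + 5p.
Then 2·3^(p + 1) = 3·(2·3^p) ≥ 3·(19p^2 + 5p).
Also, for p ≥ 6 we have 3·(19p^2 + 5p) ≥ 19(p+1)^2 + 5(p+1), since 3·(19p^2 + 5p) − (19(p+1)^2 + 5(p+1)) = 38p^2 - 28p - 24, which is nonnegative for all p ≥ 6.
Combining, 2·3^(p + 1) ≥ 19(p+1)^2 + 5(p+1).
By the principle of mathematical induction, the result holds for all n ≥ 6.
Hence the smallest such M is 6.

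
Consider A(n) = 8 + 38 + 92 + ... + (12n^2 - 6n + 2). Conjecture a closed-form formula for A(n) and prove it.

We claim A(n) = n(4n^2 + 3n + 1) for all n ≥ 1.
For the base case n = 1: A(1) = 8, and the closed form gives 8. They agree.
For the inductive step, assume it holds for an arbitrary m ≥ 1, so A(m) = m(4m^2 + 3m + 1).
Then A(m+1) = A(m) + (12m^2 + 18m + 8) = (m(4m^2 + 3m + 1)) + (12m^2 + 18m + 8).
Simplifying, A(m+1) = (m + 1)(4m^2 + 11m + 8) = (m+1)(4(m+1)^2 + 3(m+1) + 1),
which is the closed form with n = m+1.
This completes the induction.

A(n) = n(4n^2 + 3n + 1)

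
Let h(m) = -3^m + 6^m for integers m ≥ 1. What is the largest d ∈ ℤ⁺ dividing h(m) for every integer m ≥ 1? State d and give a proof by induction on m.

d = 3

Computing the first values: h(1) = 3 and h(2) = 27; gcd(3, 27) = 3, so d ≤ 3.
We prove 3 | -3^m + 6^m for all m ≥ 1 by induction on m.
For the base case m = 1: h(1) = 3 = 3·(1), so 3 | h(1).
Inductive step: suppose the statement holds for some i ≥ 1, i.e. 3 | h(i). Then
6^{i+1} − 3^{i+1} = 6·6^i − 3·3^i = 6·(6^i − 3^i) + (3)·3^i. The first term is divisible by 3 by the inductive hypothesis, and the second term (3)·3^i is divisible by 3 since 3 | 3. Hence 3 | h(i+1).
By the principle of mathematical induction, the result holds for all m ≥ 1.
Therefore the largest such d is 3.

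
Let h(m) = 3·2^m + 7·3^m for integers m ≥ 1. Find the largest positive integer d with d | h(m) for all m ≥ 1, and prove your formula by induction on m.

Computing the first values: h(1) = 27 and h(2) = 75; gcd(27, 75) = 3, so d ≤ 3.
We prove 3 | 3·2^m + 7·3^m for all m ≥ 1 by induction on m.
Base step (m = 1): h(1) = 27 = 3·(9), so 3 | h(1).
Inductive step: assume the claim holds for m = i, i.e. 3 | h(i). Then
h(i+1) − 3·h(i) = (3·2^(i+1) + 7·3^(i+1)) − 3·(3·2^i + 7·3^i) = (3)·2^i·(2 − 3) = (-3)·2^i. Since 3 | h(i) by the inductive hypothesis, 3 | 3·h(i); and 3 | -3 since -3 = 3·-1. Therefore 3 | h(i+1).
Hence, by induction on m, the claim holds for every m ≥ 1.
Therefore the largest such d is 3.

d = 3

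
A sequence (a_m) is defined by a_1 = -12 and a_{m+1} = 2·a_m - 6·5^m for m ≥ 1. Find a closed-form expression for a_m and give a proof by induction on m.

Computing the first terms: a_1 = -12, a_2 = -54, a_3 = -258. This suggests a_m = -2^m - 2·5^m.
Base case (m = 1): the formula gives -12 = -12 = a_1.
Suppose the result is true for m = p, so a_p = -2^p - 2·5^p.
Then a_{p+1} = 2·a_p - 6·5^p = 2·(-2^p - 2·5^p) - 6·5^p = -2^(p + 1) - 2·5^(p + 1),
which is the claimed formula at m = p+1.
Hence, by induction on m, the claim holds for every m ≥ 1.

a_m = -2^m - 2·5^m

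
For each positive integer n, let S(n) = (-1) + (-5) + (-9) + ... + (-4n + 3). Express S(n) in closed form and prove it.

We claim S(n) = -n(2n - 1) for all n ≥ 1.
When n = 1: S(1) = -1, and the closed form gives -1. They agree.
For the inductive step, assume it holds for an arbitrary p ≥ 1, so S(p) = p(-2p + 1).
Then S(p+1) = S(p) + (-4p - 1) = (p(-2p + 1)) + (-4p - 1).
Simplifying, S(p+1) = -(p + 1)(2p + 1) = -(p+1)(2(p+1) - 1),
which is the closed form with n = p+1.
By the principle of mathematical induction, the result holds for all n ≥ 1.

S(n) = -n(2n - 1)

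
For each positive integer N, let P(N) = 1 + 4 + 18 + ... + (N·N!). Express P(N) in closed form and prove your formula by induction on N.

We claim P(N) = (N + 1)! - 1 for all N ≥ 1.
Base case (N = 1): P(1) = 1, and the closed form gives 1. They agree.
For the inductive step, assume it holds for an arbitrary m ≥ 1, so P(m) = (m + 1)! - 1.
Then P(m+1) = P(m) + ((m + 1)(m + 1)!) = ((m + 1)! - 1) + ((m + 1)(m + 1)!).
Simplifying, P(m+1) = ((m+1) + 1)! - 1,
which is the closed form with N = m+1.
By the principle of mathematical induction, the result holds for all N ≥ 1.

P(N) = (N + 1)! - 1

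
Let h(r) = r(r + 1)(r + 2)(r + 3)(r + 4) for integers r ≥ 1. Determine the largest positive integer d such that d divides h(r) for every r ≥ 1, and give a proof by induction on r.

d = 120

Computing the first values: h(1) = 120 and h(2) = 720; gcd(120, 720) = 120, so d ≤ 120.
We prove 120 | r(r + 1)(r + 2)(r + 3)(r + 4) for all r ≥ 1 by induction on r.
Base case (r = 1): h(1) = 120 = 120·(1), so 120 | h(1).
Inductive step: suppose the statement holds for some m ≥ 1, i.e. 120 | h(m). Then
h(m+1) − h(m) = (m+1)·(m+2)·(m+3)·(m+4)·(m+5) − m·(m+1)·(m+2)·(m+3)·(m+4) = (m+1)·(m+2)·(m+3)·(m+4)·[(m+5) − m] = 5·(m+1)·(m+2)·(m+3)·(m+4). The product of 4 consecutive integers is divisible by (4)! = 24, so h(m+1) − h(m) is divisible by 5·24 = 120. By the inductive hypothesis 120 | h(m), hence 120 | h(m+1).
By the principle of mathematical induction, the result holds for all r ≥ 1.
Therefore the largest such d is 120.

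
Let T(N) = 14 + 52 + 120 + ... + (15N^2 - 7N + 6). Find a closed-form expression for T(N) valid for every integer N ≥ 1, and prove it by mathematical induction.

T(N) = N(5N^2 + 4N + 5)

We claim T(N) = N(5N^2 + 4N + 5) for all N ≥ 1.
Base case (N = 1): T(1) = 14, and the closed form gives 14. They agree.
Suppose the result is true for N = j, so T(j) = j(5j^2 + 4j + 5).
Then T(j+1) = T(j) + (15j^2 + 23j + 14) = (j(5j^2 + 4j + 5)) + (15j^2 + 23j + 14).
Simplifying, T(j+1) = (j + 1)(5j^2 + 14j + 14) = (j+1)(5(j+1)^2 + 4(j+1) + 5),
which is the closed form with N = j+1.
By the principle of mathematical induction, the result holds for all N ≥ 1.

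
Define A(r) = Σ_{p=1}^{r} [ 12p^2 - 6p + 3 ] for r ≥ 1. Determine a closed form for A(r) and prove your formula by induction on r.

A(r) = r(4r^2 + 3r + 2)

We claim A(r) = r(4r^2 + 3r + 2) for all r ≥ 1.
Base case (r = 1): A(1) = 9, and the closed form gives 9. They agree.
Suppose the result is true for r = p, so A(p) = p(4p^2 + 3p + 2).
Then A(p+1) = A(p) + (12p^2 + 18p + 9) = (p(4p^2 + 3p + 2)) + (12p^2 + 18p + 9).
Simplifying, A(p+1) = (p + 1)(4p^2 + 11p + 9) = (p+1)(4(p+1)^2 + 3(p+1) + 2),
which is the closed form with r = p+1.
This completes the induction.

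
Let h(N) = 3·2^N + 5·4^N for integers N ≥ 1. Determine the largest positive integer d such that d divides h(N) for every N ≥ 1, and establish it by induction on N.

Computing the first values: h(1) = 26 and h(2) = 92; gcd(26, 92) = 2, so d ≤ 2.
We prove 2 | 3·2^N + 5·4^N for all N ≥ 1 by induction on N.
For the base case N = 1: h(1) = 26 = 2·(13), so 2 | h(1).
For the inductive step, assume it holds for an arbitrary i ≥ 1, i.e. 2 | h(i). Then
h(i+1) − 4·h(i) = (3·2^(i+1) + 5·4^(i+1)) − 4·(3·2^i + 5·4^i) = (3)·2^i·(2 − 4) = (-6)·2^i. Since 2 | h(i) by the inductive hypothesis, 2 | 4·h(i); and 2 | -6 since -6 = 2·-3. Therefore 2 | h(i+1).
Hence, by induction on N, the claim holds for every N ≥ 1.
Therefore the largest such d is 2.

d = 2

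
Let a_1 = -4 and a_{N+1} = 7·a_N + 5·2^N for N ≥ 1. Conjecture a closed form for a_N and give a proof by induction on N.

a_N = -2^N - 2·7^(N - 1)

Computing the first terms: a_1 = -4, a_2 = -18, a_3 = -106. This suggests a_N = -2^N - 2·7^(N - 1).
Base case (N = 1): the formula gives -4 = -4 = a_1.
Inductive step: suppose the statement holds for some r ≥ 1, so a_r = -2^r - 2·7^(r - 1).
Then a_{r+1} = 7·a_r + 5·2^r = 7·(-2^r - 2·7^(r - 1)) + 5·2^r = -2^(r + 1) - 2·7^r = -2^(r+1) - 2·7^((r+1) - 1),
which is the claimed formula at N = r+1.
By the principle of mathematical induction, the result holds for all N ≥ 1.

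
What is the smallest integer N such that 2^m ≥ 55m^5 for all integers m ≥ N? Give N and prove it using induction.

At m = 30: 1073741824 < 1336500000, so the inequality fails and N ≥ 31. We prove 2^m ≥ 55m^5 for all m ≥ 31.
Base case (m = 31): 2^m = 2147483648 and 55m^5 = 1574603305, so 2147483648 ≥ 1574603305.
Suppose the result is true for m = i, so 2^i ≥ 55i^5.
Then 2^(i + 1) = 2·(2^i) ≥ 2·(55i^5).
Also, for i ≥ 31 we have 2·(55i^5) ≥ 55(i+1)^5, since 2 ≥ (1 + 1/i)^5 for all i ≥ 31.
Combining, 2^(i + 1) ≥ 55(i+1)^5.
By the principle of mathematical induction, the result holds for all m ≥ 31.
Hence the smallest such N is 31.

N = 31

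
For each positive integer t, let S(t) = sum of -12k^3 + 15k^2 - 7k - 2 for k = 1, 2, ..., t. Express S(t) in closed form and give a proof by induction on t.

S(t) = -t(3t^3 + t^2 - t + 3)

We claim S(t) = -t(3t^3 + t^2 - t + 3) for all t ≥ 1.
For the base case t = 1: S(1) = -6, and the closed form gives -6. They agree.
Suppose the result is true for t = k, so S(k) = k(-3k^3 - k^2 + k - 3).
Then S(k+1) = S(k) + (-12k^3 - 21k^2 - 13k - 6) = (k(-3k^3 - k^2 + k - 3)) + (-12k^3 - 21k^2 - 13k - 6).
Simplifying, S(k+1) = -(k + 1)(3k^3 + 10k^2 + 10k + 6) = -(k+1)(3(k+1)^3 + (k+1)^2 - (k+1) + 3),
which is the closed form with t = k+1.
This completes the induction.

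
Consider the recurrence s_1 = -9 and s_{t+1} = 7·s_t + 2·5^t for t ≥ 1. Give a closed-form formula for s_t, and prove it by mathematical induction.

Computing the first terms: s_1 = -9, s_2 = -53, s_3 = -321. This suggests s_t = -5^t - 4·7^(t - 1).
When t = 1: the formula gives -9 = -9 = s_1.
Inductive step: assume the claim holds for t = k, so s_k = -5^k - 4·7^(k - 1).
Then s_{k+1} = 7·s_k + 2·5^k = 7·(-5^k - 4·7^(k - 1)) + 2·5^k = -5^(k + 1) - 4·7^k = -5^(k+1) - 4·7^((k+1) - 1),
which is the claimed formula at t = k+1.
By the principle of mathematical induction, the result holds for all t ≥ 1.

s_t = -5^t - 4·7^(t - 1)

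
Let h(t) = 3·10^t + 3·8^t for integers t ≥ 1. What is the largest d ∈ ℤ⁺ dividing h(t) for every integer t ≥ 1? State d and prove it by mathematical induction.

Computing the first values: h(1) = 54 and h(2) = 492; gcd(54, 492) = 6, so d ≤ 6.
We prove 6 | 3·10^t + 3·8^t for all t ≥ 1 by induction on t.
When t = 1: h(1) = 54 = 6·(9), so 6 | h(1).
For the inductive step, assume it holds for an arbitrary j ≥ 1, i.e. 6 | h(j). Then
h(j+1) − 10·h(j) = (3·10^(j+1) + 3·8^(j+1)) − 10·(3·10^j + 3·8^j) = (3)·8^j·(8 − 10) = (-6)·8^j. Since 6 | h(j) by the inductive hypothesis, 6 | 10·h(j); and 6 | -6 since -6 = 6·-1. Therefore 6 | h(j+1).
By the principle of mathematical induction, the result holds for all t ≥ 1.
Therefore the largest such d is 6.

d = 6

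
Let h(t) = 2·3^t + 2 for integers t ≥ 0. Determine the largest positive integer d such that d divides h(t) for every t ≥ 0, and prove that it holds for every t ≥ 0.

d = 4

Computing the first values: h(0) = 4 and h(1) = 8; gcd(4, 8) = 4, so d ≤ 4.
We prove 4 | 2·3^t + 2 for all t ≥ 0 by induction on t.
Base case (t = 0): h(0) = 4 = 4·(1), so 4 | h(0).
Suppose the result is true for t = i, i.e. 4 | h(i). Then
h(i+1) = 2·3^(i+1) + 2 = 3·(2·3^i + 2) - 4 = 3·h(i) - 4. The first term is divisible by 4 by the inductive hypothesis, and -4 is divisible by 4. Hence 4 | h(i+1).
Hence, by induction on t, the claim holds for every t ≥ 0.
Therefore the largest such d is 4.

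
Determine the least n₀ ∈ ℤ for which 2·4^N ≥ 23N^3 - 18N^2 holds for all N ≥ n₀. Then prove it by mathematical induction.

At N = 5: 2048 < 2425, so the inequality fails and n₀ ≥ 6. We prove 2·4^N ≥ 23N^3 - 18N^2 for all N ≥ 6.
Base case (N = 6): 2·4^N = 8192 and 23N^3 - 18N^2 = 4320, so 8192 ≥ 4320.
Inductive step: suppose the statement holds for some j ≥ 6, so 2·4^j ≥ 23j^3 - 18j^2.
Then 2·4^(j + 1) = 4·(2·4^j) ≥ 4·(23j^3 - 18j^2).
Also, for j ≥ 6 we have 4·(23j^3 - 18j^2) ≥ 23(j+1)^3 - 18(j+1)^2, since 4·(23j^3 - 18j^2) − (23(j+1)^3 - 18(j+1)^2) = 69j^3 - 123j^2 - 33j - 5, which is nonnegative for all j ≥ 6.
Combining, 2·4^(j + 1) ≥ 23(j+1)^3 - 18(j+1)^2.
This completes the induction.
Hence the smallest such n₀ is 6.

n₀ = 6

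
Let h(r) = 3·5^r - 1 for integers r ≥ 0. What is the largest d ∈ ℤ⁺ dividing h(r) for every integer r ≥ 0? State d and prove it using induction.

d = 2

Computing the first values: h(0) = 2 and h(1) = 14; gcd(2, 14) = 2, so d ≤ 2.
We prove 2 | 3·5^r - 1 for all r ≥ 0 by induction on r.
Base case (r = 0): h(0) = 2 = 2·(1), so 2 | h(0).
Inductive step: assume the claim holds for r = p, i.e. 2 | h(p). Then
h(p+1) = 3·5^(p+1) - 1 = 5·(3·5^p - 1) + 4 = 5·h(p) + 4. The first term is divisible by 2 by the inductive hypothesis, and 4 is divisible by 2. Hence 2 | h(p+1).
By the principle of mathematical induction, the result holds for all r ≥ 0.
Therefore the largest such d is 2.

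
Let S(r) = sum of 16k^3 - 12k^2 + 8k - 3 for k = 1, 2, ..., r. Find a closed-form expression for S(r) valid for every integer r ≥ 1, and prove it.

S(r) = r(4r^3 + 4r^2 + 2r - 1)

We claim S(r) = r(4r^3 + 4r^2 + 2r - 1) for all r ≥ 1.
Base step (r = 1): S(1) = 9, and the closed form gives 9. They agree.
Inductive step: assume the claim holds for r = k, so S(k) = k(4k^3 + 4k^2 + 2k - 1).
Then S(k+1) = S(k) + (16k^3 + 36k^2 + 32k + 9) = (k(4k^3 + 4k^2 + 2k - 1)) + (16k^3 + 36k^2 + 32k + 9).
Simplifying, S(k+1) = (k + 1)(4k^3 + 16k^2 + 22k + 9) = (k+1)(4(k+1)^3 + 4(k+1)^2 + 2(k+1) - 1),
which is the closed form with r = k+1.
This completes the induction.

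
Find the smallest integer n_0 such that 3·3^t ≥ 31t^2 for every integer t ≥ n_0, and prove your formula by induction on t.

n_0 = 6

At t = 5: 729 < 775, so the inequality fails and n_0 ≥ 6. We prove 3·3^t ≥ 31t^2 for all t ≥ 6.
Base step (t = 6): 3·3^t = 2187 and 31t^2 = 1116, so 2187 ≥ 1116.
Inductive step: suppose the statement holds for some k ≥ 6, so 3·3^k ≥ 31k^2.
Then 3·3^(k + 1) = 3·(3·3^k) ≥ 3·(31k^2).
Also, for k ≥ 6 we have 3·(31k^2) ≥ 31(k+1)^2, since 3 ≥ (1 + 1/k)^2 for all k ≥ 6.
Combining, 3·3^(k + 1) ≥ 31(k+1)^2.
By induction, the statement is established for all t ≥ 6.
Hence the smallest such n_0 is 6.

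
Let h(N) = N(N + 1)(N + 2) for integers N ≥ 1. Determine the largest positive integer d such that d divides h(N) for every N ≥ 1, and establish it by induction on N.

Computing the first values: h(1) = 6 and h(2) = 24; gcd(6, 24) = 6, so d ≤ 6.
We prove 6 | N(N + 1)(N + 2) for all N ≥ 1 by induction on N.
For the base case N = 1: h(1) = 6 = 6·(1), so 6 | h(1).
Inductive step: suppose the statement holds for some j ≥ 1, i.e. 6 | h(j). Then
h(j+1) − h(j) = (j+1)·(j+2)·(j+3) − j·(j+1)·(j+2) = (j+1)·(j+2)·[(j+3) − j] = 3·(j+1)·(j+2). The product of 2 consecutive integers is divisible by (2)! = 2, so h(j+1) − h(j) is divisible by 3·2 = 6. By the inductive hypothesis 6 | h(j), hence 6 | h(j+1).
By the principle of mathematical induction, the result holds for all N ≥ 1.
Therefore the largest such d is 6.

d = 6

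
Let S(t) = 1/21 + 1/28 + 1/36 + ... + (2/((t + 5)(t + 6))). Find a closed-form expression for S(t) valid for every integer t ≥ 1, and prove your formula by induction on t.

S(t) = t/(3(t + 6))

We claim S(t) = t/(3(t + 6)) for all t ≥ 1.
For the base case t = 1: S(1) = 1/21, and the closed form gives 1/21. They agree.
For the inductive step, assume it holds for an arbitrary j ≥ 1, so S(j) = j/(3(j + 6)).
Then S(j+1) = S(j) + (2/((j + 6)(j + 7))) = (j/(3(j + 6))) + (2/((j + 6)(j + 7))).
Simplifying, S(j+1) = (j + 1)/(3(j + 7)) = (j+1)/(3((j+1) + 6)),
which is the closed form with t = j+1.
Hence, by induction on t, the claim holds for every t ≥ 1.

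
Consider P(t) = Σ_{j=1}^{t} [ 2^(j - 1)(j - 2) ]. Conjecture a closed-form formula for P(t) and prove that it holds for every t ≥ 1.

We claim P(t) = 2^t(t - 3) + 3 for all t ≥ 1.
For the base case t = 1: P(1) = -1, and the closed form gives -1. They agree.
Inductive step: assume the claim holds for t = j, so P(j) = 2^j(j - 3) + 3.
Then P(j+1) = P(j) + (2^j(j - 1)) = (2^j(j - 3) + 3) + (2^j(j - 1)).
Simplifying, P(j+1) = 2^(j + 1)j - 2^(j + 2) + 3 = 2^(j+1)((j+1) - 3) + 3,
which is the closed form with t = j+1.
Hence, by induction on t, the claim holds for every t ≥ 1.

P(t) = 2^t(t - 3) + 3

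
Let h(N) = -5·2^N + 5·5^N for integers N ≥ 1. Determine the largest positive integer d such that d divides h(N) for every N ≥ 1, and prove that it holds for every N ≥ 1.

Computing the first values: h(1) = 15 and h(2) = 105; gcd(15, 105) = 15, so d ≤ 15.
We prove 15 | -5·2^N + 5·5^N for all N ≥ 1 by induction on N.
When N = 1: h(1) = 15 = 15·(1), so 15 | h(1).
Suppose the result is true for N = p, i.e. 15 | h(p). Then
h(p+1) − 5·h(p) = (-5·2^(p+1) + 5·5^(p+1)) − 5·(-5·2^p + 5·5^p) = (-5)·2^p·(2 − 5) = (15)·2^p. Since 15 | h(p) by the inductive hypothesis, 15 | 5·h(p); and 15 | 15 since 15 = 15·1. Therefore 15 | h(p+1).
This completes the induction.
Therefore the largest such d is 15.

d = 15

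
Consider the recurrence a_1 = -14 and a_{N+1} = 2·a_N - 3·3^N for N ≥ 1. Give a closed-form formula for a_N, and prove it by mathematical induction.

Computing the first terms: a_1 = -14, a_2 = -37, a_3 = -101. This suggests a_N = -5·2^(N - 1) - 3^(N + 1).
When N = 1: the formula gives -14 = -14 = a_1.
Suppose the result is true for N = j, so a_j = -5·2^(j - 1) - 3^(j + 1).
Then a_{j+1} = 2·a_j - 3·3^j = 2·(-5·2^(j - 1) - 3^(j + 1)) - 3·3^j = -5·2^j - 3^(j + 2) = -5·2^((j+1) - 1) - 3^((j+1) + 1),
which is the claimed formula at N = j+1.
By induction, the statement is established for all N ≥ 1.

a_N = -5·2^(N - 1) - 3^(N + 1)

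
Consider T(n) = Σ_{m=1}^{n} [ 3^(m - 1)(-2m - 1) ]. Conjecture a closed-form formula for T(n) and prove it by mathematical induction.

T(n) = -3^n·n

We claim T(n) = -3^n·n for all n ≥ 1.
For the base case n = 1: T(1) = -3, and the closed form gives -3. They agree.
Suppose the result is true for n = m, so T(m) = -3^m·m.
Then T(m+1) = T(m) + (3^m(-2m - 3)) = (-3^m·m) + (3^m(-2m - 3)).
Simplifying, T(m+1) = 3^(m + 1)(-m - 1) = -3^(m+1)·(m+1),
which is the closed form with n = m+1.
By induction, the statement is established for all n ≥ 1.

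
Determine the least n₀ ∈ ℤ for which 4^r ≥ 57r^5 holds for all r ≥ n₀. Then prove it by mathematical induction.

At r = 11: 4194304 < 9179907, so the inequality fails and n₀ ≥ 12. We prove 4^r ≥ 57r^5 for all r ≥ 12.
For the base case r = 12: 4^r = 16777216 and 57r^5 = 14183424, so 16777216 ≥ 14183424.
Suppose the result is true for r = i, so 4^i ≥ 57i^5.
Then 4^(i + 1) = 4·(4^i) ≥ 4·(57i^5).
Also, for i ≥ 12 we have 4·(57i^5) ≥ 57(i+1)^5, since 4 ≥ (1 + 1/i)^5 for all i ≥ 12.
Combining, 4^(i + 1) ≥ 57(i+1)^5.
By induction, the statement is established for all r ≥ 12.
Hence the smallest such n₀ is 12.

n₀ = 12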